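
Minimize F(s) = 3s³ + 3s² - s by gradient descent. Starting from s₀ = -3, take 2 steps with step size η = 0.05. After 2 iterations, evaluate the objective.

F′(s) = 9s² + 6s - 1
Step 1: F′(-3) = 62; s₁ = -3 − 0.05·62 = -6.1
Step 2: F′(-6.1) = 297.29; s₂ = -6.1 − 0.05·297.29 = -20.9645
F(-20.9645) = -26302.843272283375

-26302.843272283375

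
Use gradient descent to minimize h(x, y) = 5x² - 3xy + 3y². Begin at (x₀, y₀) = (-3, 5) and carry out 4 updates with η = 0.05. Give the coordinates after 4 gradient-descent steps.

∇h = (10x - 3y, -3x + 6y)
Step 1: at (-3, 5), ∇h = (-45, 39) → (-3, 5) − 0.05·(-45, 39) = (-0.75, 3.05)
Step 2: at (-0.75, 3.05), ∇h = (-16.65, 20.55) → (-0.75, 3.05) − 0.05·(-16.65, 20.55) = (0.0825, 2.0225)
Step 3: at (0.0825, 2.0225), ∇h = (-5.2425, 11.8875) → (0.0825, 2.0225) − 0.05·(-5.2425, 11.8875) = (0.344625, 1.428125)
Step 4: at (0.344625, 1.428125), ∇h = (-0.838125, 7.534875) → (0.344625, 1.428125) − 0.05·(-0.838125, 7.534875) = (0.38653125, 1.05138125)

(0.38653125, 1.05138125)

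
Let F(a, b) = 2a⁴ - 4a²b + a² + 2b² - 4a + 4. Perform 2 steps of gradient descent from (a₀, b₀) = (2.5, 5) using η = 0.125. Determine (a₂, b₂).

∇F = (8a³ - 8ab + 2a - 4, -4a² + 4b)
Step 1: at (2.5, 5), ∇F = (26, -5) → (2.5, 5) − 0.125·(26, -5) = (-0.75, 5.625)
Step 2: at (-0.75, 5.625), ∇F = (24.875, 20.25) → (-0.75, 5.625) − 0.125·(24.875, 20.25) = (-3.859375, 3.09375)

(-3.859375, 3.09375)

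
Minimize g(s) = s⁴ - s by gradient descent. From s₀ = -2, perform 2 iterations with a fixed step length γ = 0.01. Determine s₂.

-1.47370148

g′(s) = 4s³ - 1
Step 1: g′(-2) = -33; s₁ = -2 − 0.01·(-33) = -1.67
Step 2: g′(-1.67) = -19.629852; s₂ = -1.67 − 0.01·(-19.629852) = -1.47370148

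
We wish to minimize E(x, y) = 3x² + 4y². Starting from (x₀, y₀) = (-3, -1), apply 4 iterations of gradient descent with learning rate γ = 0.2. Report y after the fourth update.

∇E = (6x, 8y)
Step 1: at (-3, -1), ∇E = (-18, -8) → (-3, -1) − 0.2·(-18, -8) = (0.6, 0.6)
Step 2: at (0.6, 0.6), ∇E = (3.6, 4.8) → (0.6, 0.6) − 0.2·(3.6, 4.8) = (-0.12, -0.36)
Step 3: at (-0.12, -0.36), ∇E = (-0.72, -2.88) → (-0.12, -0.36) − 0.2·(-0.72, -2.88) = (0.024, 0.216)
Step 4: at (0.024, 0.216), ∇E = (0.144, 1.728) → (0.024, 0.216) − 0.2·(0.144, 1.728) = (-0.0048, -0.1296)
y = -0.1296

-0.1296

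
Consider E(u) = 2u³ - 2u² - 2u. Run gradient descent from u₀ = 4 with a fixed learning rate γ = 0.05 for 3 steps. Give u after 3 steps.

0.3462733

E′(u) = 6u² - 4u - 2
u₁ = 4 − 0.05·78 = 0.1
u₂ = 0.1 − 0.05·(-2.34) = 0.217
u₃ = 0.217 − 0.05·(-2.585466) = 0.3462733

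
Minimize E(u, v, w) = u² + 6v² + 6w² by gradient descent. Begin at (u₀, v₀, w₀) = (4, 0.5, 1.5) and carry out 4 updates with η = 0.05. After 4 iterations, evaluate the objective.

∇E = (2u, 12v, 12w)
(u₁, v₁, w₁) = (4, 0.5, 1.5) − 0.05·(8, 6, 18) = (3.6, 0.2, 0.6)
(u₂, v₂, w₂) = (3.6, 0.2, 0.6) − 0.05·(7.2, 2.4, 7.2) = (3.24, 0.08, 0.24)
(u₃, v₃, w₃) = (3.24, 0.08, 0.24) − 0.05·(6.48, 0.96, 2.88) = (2.916, 0.032, 0.096)
(u₄, v₄, w₄) = (2.916, 0.032, 0.096) − 0.05·(5.832, 0.384, 1.152) = (2.6244, 0.0128, 0.0384)
E(2.6244, 0.0128, 0.0384) = 6.89730576

6.89730576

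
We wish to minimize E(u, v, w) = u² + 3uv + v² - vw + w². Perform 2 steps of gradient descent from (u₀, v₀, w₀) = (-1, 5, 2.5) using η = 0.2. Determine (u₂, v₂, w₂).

∇E = (2u + 3v, 3u + 2v - w, -v + 2w)
(u₁, v₁, w₁) = (-1, 5, 2.5) − 0.2·(13, 4.5, 0) = (-3.6, 4.1, 2.5)
(u₂, v₂, w₂) = (-3.6, 4.1, 2.5) − 0.2·(5.1, -5.1, 0.9) = (-4.62, 5.12, 2.32)

(-4.62, 5.12, 2.32)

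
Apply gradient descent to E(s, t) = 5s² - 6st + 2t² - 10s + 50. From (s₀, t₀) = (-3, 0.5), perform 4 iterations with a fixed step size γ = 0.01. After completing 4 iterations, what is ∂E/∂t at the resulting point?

∇E = (10s - 6t - 10, -6s + 4t)
Step 1: at (-3, 0.5), ∇E = (-43, 20) → (-3, 0.5) − 0.01·(-43, 20) = (-2.57, 0.3)
Step 2: at (-2.57, 0.3), ∇E = (-37.5, 16.62) → (-2.57, 0.3) − 0.01·(-37.5, 16.62) = (-2.195, 0.1338)
Step 3: at (-2.195, 0.1338), ∇E = (-32.7528, 13.7052) → (-2.195, 0.1338) − 0.01·(-32.7528, 13.7052) = (-1.867472, -0.003252)
Step 4: at (-1.867472, -0.003252), ∇E = (-28.655208, 11.191824) → (-1.867472, -0.003252) − 0.01·(-28.655208, 11.191824) = (-1.58091992, -0.11517024)
∂E/∂t at (-1.58091992, -0.11517024) = 9.02483856

9.02483856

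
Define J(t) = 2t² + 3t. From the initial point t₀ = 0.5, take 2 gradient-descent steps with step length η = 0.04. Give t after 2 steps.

J′(t) = 4t + 3
Step 1: J′(0.5) = 5; t₁ = 0.5 − 0.04·5 = 0.3
Step 2: J′(0.3) = 4.2; t₂ = 0.3 − 0.04·4.2 = 0.132

0.132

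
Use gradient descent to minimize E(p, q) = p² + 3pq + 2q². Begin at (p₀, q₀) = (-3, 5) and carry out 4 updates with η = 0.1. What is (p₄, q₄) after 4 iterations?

∇E = (2p + 3q, 3p + 4q)
(p₁, q₁) = (-3, 5) − 0.1·(9, 11) = (-3.9, 3.9)
(p₂, q₂) = (-3.9, 3.9) − 0.1·(3.9, 3.9) = (-4.29, 3.51)
(p₃, q₃) = (-4.29, 3.51) − 0.1·(1.95, 1.17) = (-4.485, 3.393)
(p₄, q₄) = (-4.485, 3.393) − 0.1·(1.209, 0.117) = (-4.6059, 3.3813)

(-4.6059, 3.3813)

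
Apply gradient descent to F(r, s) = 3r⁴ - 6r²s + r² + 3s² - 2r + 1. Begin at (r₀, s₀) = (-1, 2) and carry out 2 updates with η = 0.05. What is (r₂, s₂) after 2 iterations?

(-0.9416, 1.778)

∇F = (12r³ - 12rs + 2r - 2, -6r² + 6s)
(r₁, s₁) = (-1, 2) − 0.05·(8, 6) = (-1.4, 1.7)
(r₂, s₂) = (-1.4, 1.7) − 0.05·(-9.168, -1.56) = (-0.9416, 1.778)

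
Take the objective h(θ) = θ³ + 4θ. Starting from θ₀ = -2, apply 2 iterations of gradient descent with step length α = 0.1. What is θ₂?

-7.888

h′(θ) = 3θ² + 4
Step 1: h′(-2) = 16; θ₁ = -2 − 0.1·16 = -3.6
Step 2: h′(-3.6) = 42.88; θ₂ = -3.6 − 0.1·42.88 = -7.888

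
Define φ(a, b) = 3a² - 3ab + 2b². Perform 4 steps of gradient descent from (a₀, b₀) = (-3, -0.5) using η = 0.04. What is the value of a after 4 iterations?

∇φ = (6a - 3b, -3a + 4b)
Step 1: at (-3, -0.5), ∇φ = (-16.5, 7) → (-3, -0.5) − 0.04·(-16.5, 7) = (-2.34, -0.78)
Step 2: at (-2.34, -0.78), ∇φ = (-11.7, 3.9) → (-2.34, -0.78) − 0.04·(-11.7, 3.9) = (-1.872, -0.936)
Step 3: at (-1.872, -0.936), ∇φ = (-8.424, 1.872) → (-1.872, -0.936) − 0.04·(-8.424, 1.872) = (-1.53504, -1.01088)
Step 4: at (-1.53504, -1.01088), ∇φ = (-6.1776, 0.5616) → (-1.53504, -1.01088) − 0.04·(-6.1776, 0.5616) = (-1.287936, -1.033344)
a = -1.287936

-1.287936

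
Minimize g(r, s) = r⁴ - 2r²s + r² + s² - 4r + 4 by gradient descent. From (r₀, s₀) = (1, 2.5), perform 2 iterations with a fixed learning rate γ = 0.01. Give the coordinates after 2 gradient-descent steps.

(1.15471552, 2.443928)

∇g = (4r³ - 4rs + 2r - 4, -2r² + 2s)
Step 1: at (1, 2.5), ∇g = (-8, 3) → (1, 2.5) − 0.01·(-8, 3) = (1.08, 2.47)
Step 2: at (1.08, 2.47), ∇g = (-7.471552, 2.6072) → (1.08, 2.47) − 0.01·(-7.471552, 2.6072) = (1.15471552, 2.443928)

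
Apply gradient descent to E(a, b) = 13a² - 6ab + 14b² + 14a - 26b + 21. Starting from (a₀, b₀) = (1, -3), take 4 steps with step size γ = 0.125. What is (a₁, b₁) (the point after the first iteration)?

(-6.25, 11.5)

∇E = (26a - 6b + 14, -6a + 28b - 26)
(a₁, b₁) = (1, -3) − 0.125·(58, -116) = (-6.25, 11.5)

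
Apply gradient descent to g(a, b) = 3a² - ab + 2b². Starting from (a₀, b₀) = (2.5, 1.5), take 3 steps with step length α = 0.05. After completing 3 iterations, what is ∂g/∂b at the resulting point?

∇g = (6a - b, -a + 4b)
(a₁, b₁) = (2.5, 1.5) − 0.05·(13.5, 3.5) = (1.825, 1.325)
(a₂, b₂) = (1.825, 1.325) − 0.05·(9.625, 3.475) = (1.34375, 1.15125)
(a₃, b₃) = (1.34375, 1.15125) − 0.05·(6.91125, 3.26125) = (0.9981875, 0.9881875)
∂g/∂b at (0.9981875, 0.9881875) = 2.9545625

2.9545625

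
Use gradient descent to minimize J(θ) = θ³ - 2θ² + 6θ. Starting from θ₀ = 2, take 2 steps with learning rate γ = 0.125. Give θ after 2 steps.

J′(θ) = 3θ² - 4θ + 6
Step 1: J′(2) = 10; θ₁ = 2 − 0.125·10 = 0.75
Step 2: J′(0.75) = 4.6875; θ₂ = 0.75 − 0.125·4.6875 = 0.1640625

0.1640625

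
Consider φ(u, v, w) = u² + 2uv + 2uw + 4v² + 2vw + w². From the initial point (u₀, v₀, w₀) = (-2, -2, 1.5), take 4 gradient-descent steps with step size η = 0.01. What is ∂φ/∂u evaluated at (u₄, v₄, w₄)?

-3.13711808

∇φ = (2u + 2v + 2w, 2u + 8v + 2w, 2u + 2v + 2w)
(u₁, v₁, w₁) = (-2, -2, 1.5) − 0.01·(-5, -17, -5) = (-1.95, -1.83, 1.55)
(u₂, v₂, w₂) = (-1.95, -1.83, 1.55) − 0.01·(-4.46, -15.44, -4.46) = (-1.9054, -1.6756, 1.5946)
(u₃, v₃, w₃) = (-1.9054, -1.6756, 1.5946) − 0.01·(-3.9728, -14.0264, -3.9728) = (-1.865672, -1.535336, 1.634328)
(u₄, v₄, w₄) = (-1.865672, -1.535336, 1.634328) − 0.01·(-3.53336, -12.745376, -3.53336) = (-1.8303384, -1.40788224, 1.6696616)
∂φ/∂u at (-1.8303384, -1.40788224, 1.6696616) = -3.13711808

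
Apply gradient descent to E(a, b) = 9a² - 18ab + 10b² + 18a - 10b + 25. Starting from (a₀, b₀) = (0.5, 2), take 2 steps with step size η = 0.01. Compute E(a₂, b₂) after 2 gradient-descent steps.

31.7906388

∇E = (18a - 18b + 18, -18a + 20b - 10)
(a₁, b₁) = (0.5, 2) − 0.01·(-9, 21) = (0.59, 1.79)
(a₂, b₂) = (0.59, 1.79) − 0.01·(-3.6, 15.18) = (0.626, 1.6382)
E(0.626, 1.6382) = 31.7906388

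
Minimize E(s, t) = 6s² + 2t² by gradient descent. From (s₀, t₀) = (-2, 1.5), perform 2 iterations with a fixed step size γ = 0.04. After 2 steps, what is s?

∇E = (12s, 4t)
(s₁, t₁) = (-2, 1.5) − 0.04·(-24, 6) = (-1.04, 1.26)
(s₂, t₂) = (-1.04, 1.26) − 0.04·(-12.48, 5.04) = (-0.5408, 1.0584)
s = -0.5408

-0.5408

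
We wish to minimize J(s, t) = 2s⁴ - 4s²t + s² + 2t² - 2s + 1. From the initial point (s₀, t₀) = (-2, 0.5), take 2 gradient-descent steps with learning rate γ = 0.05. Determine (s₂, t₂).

(1.0856, 1.202)

∇J = (8s³ - 8st + 2s - 2, -4s² + 4t)
(s₁, t₁) = (-2, 0.5) − 0.05·(-62, -14) = (1.1, 1.2)
(s₂, t₂) = (1.1, 1.2) − 0.05·(0.288, -0.04) = (1.0856, 1.202)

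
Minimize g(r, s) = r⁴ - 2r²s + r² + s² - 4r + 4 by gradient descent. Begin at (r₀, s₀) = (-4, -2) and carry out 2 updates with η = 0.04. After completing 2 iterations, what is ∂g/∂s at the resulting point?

-11275.85768448

∇g = (4r³ - 4rs + 2r - 4, -2r² + 2s)
(r₁, s₁) = (-4, -2) − 0.04·(-300, -36) = (8, -0.56)
(r₂, s₂) = (8, -0.56) − 0.04·(2077.92, -129.12) = (-75.1168, 4.6048)
∂g/∂s at (-75.1168, 4.6048) = -11275.85768448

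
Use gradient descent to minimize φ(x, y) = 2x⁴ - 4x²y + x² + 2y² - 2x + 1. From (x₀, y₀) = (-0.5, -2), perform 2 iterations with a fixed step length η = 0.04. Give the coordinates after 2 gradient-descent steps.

∇φ = (8x³ - 8xy + 2x - 2, -4x² + 4y)
(x₁, y₁) = (-0.5, -2) − 0.04·(-12, -9) = (-0.02, -1.64)
(x₂, y₂) = (-0.02, -1.64) − 0.04·(-2.302464, -6.5616) = (0.07209856, -1.377536)

(0.07209856, -1.377536)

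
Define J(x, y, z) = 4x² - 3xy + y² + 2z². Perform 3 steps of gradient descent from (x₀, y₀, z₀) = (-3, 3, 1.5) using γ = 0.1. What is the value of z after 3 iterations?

∇J = (8x - 3y, -3x + 2y, 4z)
Step 1: at (-3, 3, 1.5), ∇J = (-33, 15, 6) → (-3, 3, 1.5) − 0.1·(-33, 15, 6) = (0.3, 1.5, 0.9)
Step 2: at (0.3, 1.5, 0.9), ∇J = (-2.1, 2.1, 3.6) → (0.3, 1.5, 0.9) − 0.1·(-2.1, 2.1, 3.6) = (0.51, 1.29, 0.54)
Step 3: at (0.51, 1.29, 0.54), ∇J = (0.21, 1.05, 2.16) → (0.51, 1.29, 0.54) − 0.1·(0.21, 1.05, 2.16) = (0.489, 1.185, 0.324)
z = 0.324

0.324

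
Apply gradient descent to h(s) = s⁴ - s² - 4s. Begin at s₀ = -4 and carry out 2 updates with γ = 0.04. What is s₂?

h′(s) = 4s³ - 2s - 4
Step 1: h′(-4) = -252; s₁ = -4 − 0.04·(-252) = 6.08
Step 2: h′(6.08) = 882.862848; s₂ = 6.08 − 0.04·882.862848 = -29.23451392

-29.23451392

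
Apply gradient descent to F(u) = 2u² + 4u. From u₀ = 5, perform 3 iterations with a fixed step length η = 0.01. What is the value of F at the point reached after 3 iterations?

54.358560858112

F′(u) = 4u + 4
Step 1: F′(5) = 24; u₁ = 5 − 0.01·24 = 4.76
Step 2: F′(4.76) = 23.04; u₂ = 4.76 − 0.01·23.04 = 4.5296
Step 3: F′(4.5296) = 22.1184; u₃ = 4.5296 − 0.01·22.1184 = 4.308416
F(4.308416) = 54.358560858112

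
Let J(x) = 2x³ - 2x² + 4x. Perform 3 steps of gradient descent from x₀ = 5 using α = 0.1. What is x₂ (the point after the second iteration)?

J′(x) = 6x² - 4x + 4
x₁ = 5 − 0.1·134 = -8.4
x₂ = -8.4 − 0.1·460.96 = -54.496

-54.496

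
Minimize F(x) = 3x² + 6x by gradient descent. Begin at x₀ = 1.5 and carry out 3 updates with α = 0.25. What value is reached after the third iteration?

-1.3125

F′(x) = 6x + 6
x₁ = 1.5 − 0.25·15 = -2.25
x₂ = -2.25 − 0.25·(-7.5) = -0.375
x₃ = -0.375 − 0.25·3.75 = -1.3125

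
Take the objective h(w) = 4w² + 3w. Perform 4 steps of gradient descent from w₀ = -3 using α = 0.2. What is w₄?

-0.7152

h′(w) = 8w + 3
Step 1: h′(-3) = -21; w₁ = -3 − 0.2·(-21) = 1.2
Step 2: h′(1.2) = 12.6; w₂ = 1.2 − 0.2·12.6 = -1.32
Step 3: h′(-1.32) = -7.56; w₃ = -1.32 − 0.2·(-7.56) = 0.192
Step 4: h′(0.192) = 4.536; w₄ = 0.192 − 0.2·4.536 = -0.7152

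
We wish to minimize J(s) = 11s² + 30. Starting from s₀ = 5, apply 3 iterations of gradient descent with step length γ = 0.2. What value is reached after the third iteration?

-196.52

J′(s) = 22s
s₁ = 5 − 0.2·110 = -17
s₂ = -17 − 0.2·(-374) = 57.8
s₃ = 57.8 − 0.2·1271.6 = -196.52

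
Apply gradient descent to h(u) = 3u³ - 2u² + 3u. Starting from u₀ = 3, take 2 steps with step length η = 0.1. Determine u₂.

h′(u) = 9u² - 4u + 3
Step 1: h′(3) = 72; u₁ = 3 − 0.1·72 = -4.2
Step 2: h′(-4.2) = 178.56; u₂ = -4.2 − 0.1·178.56 = -22.056

-22.056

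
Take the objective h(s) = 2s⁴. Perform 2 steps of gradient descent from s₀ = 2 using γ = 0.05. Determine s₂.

-0.5088

h′(s) = 8s³
Step 1: h′(2) = 64; s₁ = 2 − 0.05·64 = -1.2
Step 2: h′(-1.2) = -13.824; s₂ = -1.2 − 0.05·(-13.824) = -0.5088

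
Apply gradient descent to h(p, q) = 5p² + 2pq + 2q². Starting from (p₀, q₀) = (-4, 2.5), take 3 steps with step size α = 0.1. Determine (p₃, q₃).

∇h = (10p + 2q, 2p + 4q)
Step 1: at (-4, 2.5), ∇h = (-35, 2) → (-4, 2.5) − 0.1·(-35, 2) = (-0.5, 2.3)
Step 2: at (-0.5, 2.3), ∇h = (-0.4, 8.2) → (-0.5, 2.3) − 0.1·(-0.4, 8.2) = (-0.46, 1.48)
Step 3: at (-0.46, 1.48), ∇h = (-1.64, 5) → (-0.46, 1.48) − 0.1·(-1.64, 5) = (-0.296, 0.98)

(-0.296, 0.98)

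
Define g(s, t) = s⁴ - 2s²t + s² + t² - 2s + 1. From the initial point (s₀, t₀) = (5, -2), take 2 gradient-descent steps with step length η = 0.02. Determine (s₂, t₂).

∇g = (4s³ - 4st + 2s - 2, -2s² + 2t)
(s₁, t₁) = (5, -2) − 0.02·(548, -54) = (-5.96, -0.92)
(s₂, t₂) = (-5.96, -0.92) − 0.02·(-882.687744, -72.8832) = (11.69375488, 0.537664)

(11.69375488, 0.537664)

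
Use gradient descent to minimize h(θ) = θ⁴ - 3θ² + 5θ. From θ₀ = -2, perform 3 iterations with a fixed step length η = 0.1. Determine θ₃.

h′(θ) = 4θ³ - 6θ + 5
θ₁ = -2 − 0.1·(-15) = -0.5
θ₂ = -0.5 − 0.1·7.5 = -1.25
θ₃ = -1.25 − 0.1·4.6875 = -1.71875

-1.71875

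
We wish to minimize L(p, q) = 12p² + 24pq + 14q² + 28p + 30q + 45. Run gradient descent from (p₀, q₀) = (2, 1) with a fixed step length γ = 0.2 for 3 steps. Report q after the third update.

∇L = (24p + 24q + 28, 24p + 28q + 30)
Step 1: at (2, 1), ∇L = (100, 106) → (2, 1) − 0.2·(100, 106) = (-18, -20.2)
Step 2: at (-18, -20.2), ∇L = (-888.8, -967.6) → (-18, -20.2) − 0.2·(-888.8, -967.6) = (159.76, 173.32)
Step 3: at (159.76, 173.32), ∇L = (8021.92, 8717.2) → (159.76, 173.32) − 0.2·(8021.92, 8717.2) = (-1444.624, -1570.12)
q = -1570.12

-1570.12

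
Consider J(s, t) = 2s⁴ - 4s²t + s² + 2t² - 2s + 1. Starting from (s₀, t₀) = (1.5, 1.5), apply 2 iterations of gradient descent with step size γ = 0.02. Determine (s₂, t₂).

∇J = (8s³ - 8st + 2s - 2, -4s² + 4t)
Step 1: at (1.5, 1.5), ∇J = (10, -3) → (1.5, 1.5) − 0.02·(10, -3) = (1.3, 1.56)
Step 2: at (1.3, 1.56), ∇J = (1.952, -0.52) → (1.3, 1.56) − 0.02·(1.952, -0.52) = (1.26096, 1.5704)

(1.26096, 1.5704)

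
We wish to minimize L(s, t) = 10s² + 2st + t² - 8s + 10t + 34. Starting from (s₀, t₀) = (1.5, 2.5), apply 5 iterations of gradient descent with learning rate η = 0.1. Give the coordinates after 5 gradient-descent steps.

(-0.92208, -3.04256)

∇L = (20s + 2t - 8, 2s + 2t + 10)
Step 1: at (1.5, 2.5), ∇L = (27, 18) → (1.5, 2.5) − 0.1·(27, 18) = (-1.2, 0.7)
Step 2: at (-1.2, 0.7), ∇L = (-30.6, 9) → (-1.2, 0.7) − 0.1·(-30.6, 9) = (1.86, -0.2)
Step 3: at (1.86, -0.2), ∇L = (28.8, 13.32) → (1.86, -0.2) − 0.1·(28.8, 13.32) = (-1.02, -1.532)
Step 4: at (-1.02, -1.532), ∇L = (-31.464, 4.896) → (-1.02, -1.532) − 0.1·(-31.464, 4.896) = (2.1264, -2.0216)
Step 5: at (2.1264, -2.0216), ∇L = (30.4848, 10.2096) → (2.1264, -2.0216) − 0.1·(30.4848, 10.2096) = (-0.92208, -3.04256)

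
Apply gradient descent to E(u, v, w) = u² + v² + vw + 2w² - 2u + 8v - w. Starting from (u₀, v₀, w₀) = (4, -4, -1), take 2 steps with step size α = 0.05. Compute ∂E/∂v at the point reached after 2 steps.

∇E = (2u - 2, 2v + w + 8, v + 4w - 1)
Step 1: at (4, -4, -1), ∇E = (6, -1, -9) → (4, -4, -1) − 0.05·(6, -1, -9) = (3.7, -3.95, -0.55)
Step 2: at (3.7, -3.95, -0.55), ∇E = (5.4, -0.45, -7.15) → (3.7, -3.95, -0.55) − 0.05·(5.4, -0.45, -7.15) = (3.43, -3.9275, -0.1925)
∂E/∂v at (3.43, -3.9275, -0.1925) = -0.0475

-0.0475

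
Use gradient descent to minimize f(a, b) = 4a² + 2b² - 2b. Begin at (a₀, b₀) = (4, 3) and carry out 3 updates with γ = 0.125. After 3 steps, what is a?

0

∇f = (8a, 4b - 2)
(a₁, b₁) = (4, 3) − 0.125·(32, 10) = (0, 1.75)
(a₂, b₂) = (0, 1.75) − 0.125·(0, 5) = (0, 1.125)
(a₃, b₃) = (0, 1.125) − 0.125·(0, 2.5) = (0, 0.8125)
a = 0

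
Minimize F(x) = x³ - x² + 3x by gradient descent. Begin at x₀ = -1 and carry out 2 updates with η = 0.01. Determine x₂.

F′(x) = 3x² - 2x + 3
x₁ = -1 − 0.01·8 = -1.08
x₂ = -1.08 − 0.01·8.6592 = -1.166592

-1.166592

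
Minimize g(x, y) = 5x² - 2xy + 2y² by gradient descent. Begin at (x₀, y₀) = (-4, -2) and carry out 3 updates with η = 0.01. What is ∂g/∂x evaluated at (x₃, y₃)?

∇g = (10x - 2y, -2x + 4y)
(x₁, y₁) = (-4, -2) − 0.01·(-36, 0) = (-3.64, -2)
(x₂, y₂) = (-3.64, -2) − 0.01·(-32.4, -0.72) = (-3.316, -1.9928)
(x₃, y₃) = (-3.316, -1.9928) − 0.01·(-29.1744, -1.3392) = (-3.024256, -1.979408)
∂g/∂x at (-3.024256, -1.979408) = -26.283744

-26.283744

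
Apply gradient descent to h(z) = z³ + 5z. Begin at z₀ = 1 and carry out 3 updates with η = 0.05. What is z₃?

h′(z) = 3z² + 5
z₁ = 1 − 0.05·8 = 0.6
z₂ = 0.6 − 0.05·6.08 = 0.296
z₃ = 0.296 − 0.05·5.262848 = 0.0328576

0.0328576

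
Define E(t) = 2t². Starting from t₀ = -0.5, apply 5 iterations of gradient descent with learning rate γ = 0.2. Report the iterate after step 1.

E′(t) = 4t
t₁ = -0.5 − 0.2·(-2) = -0.1

-0.1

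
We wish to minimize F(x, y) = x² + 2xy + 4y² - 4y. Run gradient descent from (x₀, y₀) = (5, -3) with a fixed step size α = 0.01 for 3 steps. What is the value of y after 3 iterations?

-2.499656

∇F = (2x + 2y, 2x + 8y - 4)
Step 1: at (5, -3), ∇F = (4, -18) → (5, -3) − 0.01·(4, -18) = (4.96, -2.82)
Step 2: at (4.96, -2.82), ∇F = (4.28, -16.64) → (4.96, -2.82) − 0.01·(4.28, -16.64) = (4.9172, -2.6536)
Step 3: at (4.9172, -2.6536), ∇F = (4.5272, -15.3944) → (4.9172, -2.6536) − 0.01·(4.5272, -15.3944) = (4.871928, -2.499656)
y = -2.499656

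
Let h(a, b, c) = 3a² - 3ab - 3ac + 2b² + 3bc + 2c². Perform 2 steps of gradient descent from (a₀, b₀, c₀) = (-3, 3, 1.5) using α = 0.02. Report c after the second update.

0.6468

∇h = (6a - 3b - 3c, -3a + 4b + 3c, -3a + 3b + 4c)
(a₁, b₁, c₁) = (-3, 3, 1.5) − 0.02·(-31.5, 25.5, 24) = (-2.37, 2.49, 1.02)
(a₂, b₂, c₂) = (-2.37, 2.49, 1.02) − 0.02·(-24.75, 20.13, 18.66) = (-1.875, 2.0874, 0.6468)
c = 0.6468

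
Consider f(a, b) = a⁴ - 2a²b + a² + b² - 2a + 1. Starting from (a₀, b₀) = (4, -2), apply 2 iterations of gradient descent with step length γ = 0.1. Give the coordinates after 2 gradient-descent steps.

(6518.4496, 130.312)

∇f = (4a³ - 4ab + 2a - 2, -2a² + 2b)
Step 1: at (4, -2), ∇f = (294, -36) → (4, -2) − 0.1·(294, -36) = (-25.4, 1.6)
Step 2: at (-25.4, 1.6), ∇f = (-65438.496, -1287.12) → (-25.4, 1.6) − 0.1·(-65438.496, -1287.12) = (6518.4496, 130.312)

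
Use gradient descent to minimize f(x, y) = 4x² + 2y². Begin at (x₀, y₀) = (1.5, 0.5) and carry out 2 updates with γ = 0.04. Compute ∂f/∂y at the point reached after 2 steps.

∇f = (8x, 4y)
Step 1: at (1.5, 0.5), ∇f = (12, 2) → (1.5, 0.5) − 0.04·(12, 2) = (1.02, 0.42)
Step 2: at (1.02, 0.42), ∇f = (8.16, 1.68) → (1.02, 0.42) − 0.04·(8.16, 1.68) = (0.6936, 0.3528)
∂f/∂y at (0.6936, 0.3528) = 1.4112

1.4112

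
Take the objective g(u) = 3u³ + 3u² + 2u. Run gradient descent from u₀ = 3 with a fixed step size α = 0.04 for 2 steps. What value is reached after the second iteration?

-1.259776

g′(u) = 9u² + 6u + 2
Step 1: g′(3) = 101; u₁ = 3 − 0.04·101 = -1.04
Step 2: g′(-1.04) = 5.4944; u₂ = -1.04 − 0.04·5.4944 = -1.259776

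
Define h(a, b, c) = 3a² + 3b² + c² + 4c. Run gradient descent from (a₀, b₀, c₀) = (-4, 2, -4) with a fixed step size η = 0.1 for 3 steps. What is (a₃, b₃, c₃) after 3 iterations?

(-0.256, 0.128, -3.024)

∇h = (6a, 6b, 2c + 4)
Step 1: at (-4, 2, -4), ∇h = (-24, 12, -4) → (-4, 2, -4) − 0.1·(-24, 12, -4) = (-1.6, 0.8, -3.6)
Step 2: at (-1.6, 0.8, -3.6), ∇h = (-9.6, 4.8, -3.2) → (-1.6, 0.8, -3.6) − 0.1·(-9.6, 4.8, -3.2) = (-0.64, 0.32, -3.28)
Step 3: at (-0.64, 0.32, -3.28), ∇h = (-3.84, 1.92, -2.56) → (-0.64, 0.32, -3.28) − 0.1·(-3.84, 1.92, -2.56) = (-0.256, 0.128, -3.024)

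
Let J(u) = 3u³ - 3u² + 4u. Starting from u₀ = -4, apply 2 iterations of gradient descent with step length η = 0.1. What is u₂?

J′(u) = 9u² - 6u + 4
u₁ = -4 − 0.1·172 = -21.2
u₂ = -21.2 − 0.1·4176.16 = -438.816

-438.816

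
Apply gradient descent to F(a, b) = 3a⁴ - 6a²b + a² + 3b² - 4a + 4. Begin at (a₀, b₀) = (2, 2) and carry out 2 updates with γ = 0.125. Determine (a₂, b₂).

∇F = (12a³ - 12ab + 2a - 4, -6a² + 6b)
(a₁, b₁) = (2, 2) − 0.125·(48, -12) = (-4, 3.5)
(a₂, b₂) = (-4, 3.5) − 0.125·(-612, -75) = (72.5, 12.875)

(72.5, 12.875)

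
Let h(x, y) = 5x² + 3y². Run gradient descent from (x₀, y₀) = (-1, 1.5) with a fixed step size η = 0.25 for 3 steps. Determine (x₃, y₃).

∇h = (10x, 6y)
(x₁, y₁) = (-1, 1.5) − 0.25·(-10, 9) = (1.5, -0.75)
(x₂, y₂) = (1.5, -0.75) − 0.25·(15, -4.5) = (-2.25, 0.375)
(x₃, y₃) = (-2.25, 0.375) − 0.25·(-22.5, 2.25) = (3.375, -0.1875)

(3.375, -0.1875)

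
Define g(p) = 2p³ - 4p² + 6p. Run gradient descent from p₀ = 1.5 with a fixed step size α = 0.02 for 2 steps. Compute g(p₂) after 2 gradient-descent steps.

g′(p) = 6p² - 8p + 6
p₁ = 1.5 − 0.02·7.5 = 1.35
p₂ = 1.35 − 0.02·6.135 = 1.2273
g(1.2273) = 5.036017620834

5.036017620834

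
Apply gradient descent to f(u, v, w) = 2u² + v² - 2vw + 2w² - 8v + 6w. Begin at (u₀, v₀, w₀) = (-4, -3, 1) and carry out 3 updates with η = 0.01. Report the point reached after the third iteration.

(-3.538944, -2.53888, 0.548288)

∇f = (4u, 2v - 2w - 8, -2v + 4w + 6)
(u₁, v₁, w₁) = (-4, -3, 1) − 0.01·(-16, -16, 16) = (-3.84, -2.84, 0.84)
(u₂, v₂, w₂) = (-3.84, -2.84, 0.84) − 0.01·(-15.36, -15.36, 15.04) = (-3.6864, -2.6864, 0.6896)
(u₃, v₃, w₃) = (-3.6864, -2.6864, 0.6896) − 0.01·(-14.7456, -14.752, 14.1312) = (-3.538944, -2.53888, 0.548288)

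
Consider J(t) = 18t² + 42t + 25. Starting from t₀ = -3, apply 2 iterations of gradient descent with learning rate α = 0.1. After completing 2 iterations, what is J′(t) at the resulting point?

-446.16

J′(t) = 36t + 42
Step 1: J′(-3) = -66; t₁ = -3 − 0.1·(-66) = 3.6
Step 2: J′(3.6) = 171.6; t₂ = 3.6 − 0.1·171.6 = -13.56
J′(t) at (-13.56) = -446.16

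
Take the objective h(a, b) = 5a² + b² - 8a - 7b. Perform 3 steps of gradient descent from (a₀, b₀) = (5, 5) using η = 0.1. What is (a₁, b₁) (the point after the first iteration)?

∇h = (10a - 8, 2b - 7)
Step 1: at (5, 5), ∇h = (42, 3) → (5, 5) − 0.1·(42, 3) = (0.8, 4.7)

(0.8, 4.7)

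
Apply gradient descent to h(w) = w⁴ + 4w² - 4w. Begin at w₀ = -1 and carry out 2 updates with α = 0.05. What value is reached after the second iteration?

0.0816

h′(w) = 4w³ + 8w - 4
w₁ = -1 − 0.05·(-16) = -0.2
w₂ = -0.2 − 0.05·(-5.632) = 0.0816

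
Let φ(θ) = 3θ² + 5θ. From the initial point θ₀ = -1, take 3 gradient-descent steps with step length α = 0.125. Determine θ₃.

-0.8359375

φ′(θ) = 6θ + 5
θ₁ = -1 − 0.125·(-1) = -0.875
θ₂ = -0.875 − 0.125·(-0.25) = -0.84375
θ₃ = -0.84375 − 0.125·(-0.0625) = -0.8359375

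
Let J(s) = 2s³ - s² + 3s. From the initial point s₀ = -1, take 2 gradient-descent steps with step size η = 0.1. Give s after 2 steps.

J′(s) = 6s² - 2s + 3
Step 1: J′(-1) = 11; s₁ = -1 − 0.1·11 = -2.1
Step 2: J′(-2.1) = 33.66; s₂ = -2.1 − 0.1·33.66 = -5.466

-5.466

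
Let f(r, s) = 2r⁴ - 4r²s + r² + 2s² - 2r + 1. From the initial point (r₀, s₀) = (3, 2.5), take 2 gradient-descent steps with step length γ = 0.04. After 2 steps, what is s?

∇f = (8r³ - 8rs + 2r - 2, -4r² + 4s)
Step 1: at (3, 2.5), ∇f = (160, -26) → (3, 2.5) − 0.04·(160, -26) = (-3.4, 3.54)
Step 2: at (-3.4, 3.54), ∇f = (-226.944, -32.08) → (-3.4, 3.54) − 0.04·(-226.944, -32.08) = (5.67776, 4.8232)
s = 4.8232

4.8232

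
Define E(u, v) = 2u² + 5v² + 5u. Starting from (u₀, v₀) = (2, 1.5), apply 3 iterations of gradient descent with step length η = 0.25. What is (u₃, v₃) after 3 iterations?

∇E = (4u + 5, 10v)
(u₁, v₁) = (2, 1.5) − 0.25·(13, 15) = (-1.25, -2.25)
(u₂, v₂) = (-1.25, -2.25) − 0.25·(0, -22.5) = (-1.25, 3.375)
(u₃, v₃) = (-1.25, 3.375) − 0.25·(0, 33.75) = (-1.25, -5.0625)

(-1.25, -5.0625)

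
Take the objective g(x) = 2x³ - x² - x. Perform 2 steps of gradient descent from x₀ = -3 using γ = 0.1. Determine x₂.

g′(x) = 6x² - 2x - 1
Step 1: g′(-3) = 59; x₁ = -3 − 0.1·59 = -8.9
Step 2: g′(-8.9) = 492.06; x₂ = -8.9 − 0.1·492.06 = -58.106

-58.106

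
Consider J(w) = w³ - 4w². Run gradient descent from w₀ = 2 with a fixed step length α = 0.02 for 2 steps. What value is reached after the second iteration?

J′(w) = 3w² - 8w
w₁ = 2 − 0.02·(-4) = 2.08
w₂ = 2.08 − 0.02·(-3.6608) = 2.153216

2.153216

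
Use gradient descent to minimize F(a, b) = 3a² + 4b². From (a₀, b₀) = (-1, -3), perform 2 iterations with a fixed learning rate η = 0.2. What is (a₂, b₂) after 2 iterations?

(-0.04, -1.08)

∇F = (6a, 8b)
Step 1: at (-1, -3), ∇F = (-6, -24) → (-1, -3) − 0.2·(-6, -24) = (0.2, 1.8)
Step 2: at (0.2, 1.8), ∇F = (1.2, 14.4) → (0.2, 1.8) − 0.2·(1.2, 14.4) = (-0.04, -1.08)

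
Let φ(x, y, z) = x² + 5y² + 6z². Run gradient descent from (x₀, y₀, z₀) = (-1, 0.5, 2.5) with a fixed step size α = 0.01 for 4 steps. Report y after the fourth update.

∇φ = (2x, 10y, 12z)
(x₁, y₁, z₁) = (-1, 0.5, 2.5) − 0.01·(-2, 5, 30) = (-0.98, 0.45, 2.2)
(x₂, y₂, z₂) = (-0.98, 0.45, 2.2) − 0.01·(-1.96, 4.5, 26.4) = (-0.9604, 0.405, 1.936)
(x₃, y₃, z₃) = (-0.9604, 0.405, 1.936) − 0.01·(-1.9208, 4.05, 23.232) = (-0.941192, 0.3645, 1.70368)
(x₄, y₄, z₄) = (-0.941192, 0.3645, 1.70368) − 0.01·(-1.882384, 3.645, 20.44416) = (-0.92236816, 0.32805, 1.4992384)
y = 0.32805

0.32805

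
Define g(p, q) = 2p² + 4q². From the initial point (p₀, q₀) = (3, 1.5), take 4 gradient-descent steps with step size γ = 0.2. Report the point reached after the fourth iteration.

∇g = (4p, 8q)
Step 1: at (3, 1.5), ∇g = (12, 12) → (3, 1.5) − 0.2·(12, 12) = (0.6, -0.9)
Step 2: at (0.6, -0.9), ∇g = (2.4, -7.2) → (0.6, -0.9) − 0.2·(2.4, -7.2) = (0.12, 0.54)
Step 3: at (0.12, 0.54), ∇g = (0.48, 4.32) → (0.12, 0.54) − 0.2·(0.48, 4.32) = (0.024, -0.324)
Step 4: at (0.024, -0.324), ∇g = (0.096, -2.592) → (0.024, -0.324) − 0.2·(0.096, -2.592) = (0.0048, 0.1944)

(0.0048, 0.1944)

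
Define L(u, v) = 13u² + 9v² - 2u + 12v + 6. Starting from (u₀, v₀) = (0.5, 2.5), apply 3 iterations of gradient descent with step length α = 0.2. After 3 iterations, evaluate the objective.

∇L = (26u - 2, 18v + 12)
(u₁, v₁) = (0.5, 2.5) − 0.2·(11, 57) = (-1.7, -8.9)
(u₂, v₂) = (-1.7, -8.9) − 0.2·(-46.2, -148.2) = (7.54, 20.74)
(u₃, v₃) = (7.54, 20.74) − 0.2·(194.04, 385.32) = (-31.268, -56.324)
L(-31.268, -56.324) = 40654.126496

40654.126496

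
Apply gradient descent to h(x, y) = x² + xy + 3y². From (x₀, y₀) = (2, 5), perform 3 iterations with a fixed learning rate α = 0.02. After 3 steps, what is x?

∇h = (2x + y, x + 6y)
Step 1: at (2, 5), ∇h = (9, 32) → (2, 5) − 0.02·(9, 32) = (1.82, 4.36)
Step 2: at (1.82, 4.36), ∇h = (8, 27.98) → (1.82, 4.36) − 0.02·(8, 27.98) = (1.66, 3.8004)
Step 3: at (1.66, 3.8004), ∇h = (7.1204, 24.4624) → (1.66, 3.8004) − 0.02·(7.1204, 24.4624) = (1.517592, 3.311152)
x = 1.517592

1.517592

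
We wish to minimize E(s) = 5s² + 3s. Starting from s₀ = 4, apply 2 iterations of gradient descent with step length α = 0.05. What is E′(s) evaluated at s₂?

10.75

E′(s) = 10s + 3
Step 1: E′(4) = 43; s₁ = 4 − 0.05·43 = 1.85
Step 2: E′(1.85) = 21.5; s₂ = 1.85 − 0.05·21.5 = 0.775
E′(s) at (0.775) = 10.75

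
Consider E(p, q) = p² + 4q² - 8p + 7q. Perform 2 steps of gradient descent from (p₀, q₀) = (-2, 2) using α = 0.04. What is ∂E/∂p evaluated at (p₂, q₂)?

-10.1568

∇E = (2p - 8, 8q + 7)
(p₁, q₁) = (-2, 2) − 0.04·(-12, 23) = (-1.52, 1.08)
(p₂, q₂) = (-1.52, 1.08) − 0.04·(-11.04, 15.64) = (-1.0784, 0.4544)
∂E/∂p at (-1.0784, 0.4544) = -10.1568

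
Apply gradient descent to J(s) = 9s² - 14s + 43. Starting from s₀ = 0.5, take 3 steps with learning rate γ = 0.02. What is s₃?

J′(s) = 18s - 14
s₁ = 0.5 − 0.02·(-5) = 0.6
s₂ = 0.6 − 0.02·(-3.2) = 0.664
s₃ = 0.664 − 0.02·(-2.048) = 0.70496

0.70496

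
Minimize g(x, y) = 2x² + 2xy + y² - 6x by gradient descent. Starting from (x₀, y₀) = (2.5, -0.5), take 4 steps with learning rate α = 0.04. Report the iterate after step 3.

∇g = (4x + 2y - 6, 2x + 2y)
Step 1: at (2.5, -0.5), ∇g = (3, 4) → (2.5, -0.5) − 0.04·(3, 4) = (2.38, -0.66)
Step 2: at (2.38, -0.66), ∇g = (2.2, 3.44) → (2.38, -0.66) − 0.04·(2.2, 3.44) = (2.292, -0.7976)
Step 3: at (2.292, -0.7976), ∇g = (1.5728, 2.9888) → (2.292, -0.7976) − 0.04·(1.5728, 2.9888) = (2.229088, -0.917152)

(2.229088, -0.917152)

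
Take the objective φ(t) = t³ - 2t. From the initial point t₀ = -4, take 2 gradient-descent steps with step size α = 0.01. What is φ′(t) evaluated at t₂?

φ′(t) = 3t² - 2
Step 1: φ′(-4) = 46; t₁ = -4 − 0.01·46 = -4.46
Step 2: φ′(-4.46) = 57.6748; t₂ = -4.46 − 0.01·57.6748 = -5.036748
φ′(t) at (-5.036748) = 74.106491246512

74.106491246512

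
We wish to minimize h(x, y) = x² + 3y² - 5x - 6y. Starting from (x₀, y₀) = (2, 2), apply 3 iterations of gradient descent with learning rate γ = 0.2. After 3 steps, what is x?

∇h = (2x - 5, 6y - 6)
Step 1: at (2, 2), ∇h = (-1, 6) → (2, 2) − 0.2·(-1, 6) = (2.2, 0.8)
Step 2: at (2.2, 0.8), ∇h = (-0.6, -1.2) → (2.2, 0.8) − 0.2·(-0.6, -1.2) = (2.32, 1.04)
Step 3: at (2.32, 1.04), ∇h = (-0.36, 0.24) → (2.32, 1.04) − 0.2·(-0.36, 0.24) = (2.392, 0.992)
x = 2.392

2.392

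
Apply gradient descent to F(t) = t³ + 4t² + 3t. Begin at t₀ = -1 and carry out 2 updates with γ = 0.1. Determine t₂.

-0.652

F′(t) = 3t² + 8t + 3
Step 1: F′(-1) = -2; t₁ = -1 − 0.1·(-2) = -0.8
Step 2: F′(-0.8) = -1.48; t₂ = -0.8 − 0.1·(-1.48) = -0.652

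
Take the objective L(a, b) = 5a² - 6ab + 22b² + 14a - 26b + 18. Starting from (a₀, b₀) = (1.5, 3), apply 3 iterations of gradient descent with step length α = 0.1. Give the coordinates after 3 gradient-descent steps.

(13.972, -87.76)

∇L = (10a - 6b + 14, -6a + 44b - 26)
(a₁, b₁) = (1.5, 3) − 0.1·(11, 97) = (0.4, -6.7)
(a₂, b₂) = (0.4, -6.7) − 0.1·(58.2, -323.2) = (-5.42, 25.62)
(a₃, b₃) = (-5.42, 25.62) − 0.1·(-193.92, 1133.8) = (13.972, -87.76)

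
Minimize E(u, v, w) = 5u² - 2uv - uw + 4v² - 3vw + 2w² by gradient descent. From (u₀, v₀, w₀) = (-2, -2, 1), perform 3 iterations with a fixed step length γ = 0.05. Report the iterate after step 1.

∇E = (10u - 2v - w, -2u + 8v - 3w, -u - 3v + 4w)
Step 1: at (-2, -2, 1), ∇E = (-17, -15, 12) → (-2, -2, 1) − 0.05·(-17, -15, 12) = (-1.15, -1.25, 0.4)

(-1.15, -1.25, 0.4)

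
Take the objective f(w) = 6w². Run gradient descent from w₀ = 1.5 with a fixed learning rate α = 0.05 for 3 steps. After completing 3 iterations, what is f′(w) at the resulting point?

f′(w) = 12w
w₁ = 1.5 − 0.05·18 = 0.6
w₂ = 0.6 − 0.05·7.2 = 0.24
w₃ = 0.24 − 0.05·2.88 = 0.096
f′(w) at (0.096) = 1.152

1.152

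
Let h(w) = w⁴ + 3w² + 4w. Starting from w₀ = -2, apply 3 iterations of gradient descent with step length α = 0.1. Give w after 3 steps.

h′(w) = 4w³ + 6w + 4
w₁ = -2 − 0.1·(-40) = 2
w₂ = 2 − 0.1·48 = -2.8
w₃ = -2.8 − 0.1·(-100.608) = 7.2608

7.2608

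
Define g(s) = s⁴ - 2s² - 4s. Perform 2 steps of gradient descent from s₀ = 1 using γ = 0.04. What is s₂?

g′(s) = 4s³ - 4s - 4
Step 1: g′(1) = -4; s₁ = 1 − 0.04·(-4) = 1.16
Step 2: g′(1.16) = -2.396416; s₂ = 1.16 − 0.04·(-2.396416) = 1.25585664

1.25585664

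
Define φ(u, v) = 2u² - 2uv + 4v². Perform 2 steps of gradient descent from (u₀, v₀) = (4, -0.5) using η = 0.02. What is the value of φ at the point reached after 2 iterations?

∇φ = (4u - 2v, -2u + 8v)
(u₁, v₁) = (4, -0.5) − 0.02·(17, -12) = (3.66, -0.26)
(u₂, v₂) = (3.66, -0.26) − 0.02·(15.16, -9.4) = (3.3568, -0.072)
φ(3.3568, -0.072) = 23.04032768

23.04032768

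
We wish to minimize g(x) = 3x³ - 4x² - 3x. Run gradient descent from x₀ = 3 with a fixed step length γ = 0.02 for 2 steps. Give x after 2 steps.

g′(x) = 9x² - 8x - 3
Step 1: g′(3) = 54; x₁ = 3 − 0.02·54 = 1.92
Step 2: g′(1.92) = 14.8176; x₂ = 1.92 − 0.02·14.8176 = 1.623648

1.623648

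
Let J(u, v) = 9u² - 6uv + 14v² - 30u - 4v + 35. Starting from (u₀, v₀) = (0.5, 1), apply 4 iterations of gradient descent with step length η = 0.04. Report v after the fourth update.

0.53078272

∇J = (18u - 6v - 30, -6u + 28v - 4)
Step 1: at (0.5, 1), ∇J = (-27, 21) → (0.5, 1) − 0.04·(-27, 21) = (1.58, 0.16)
Step 2: at (1.58, 0.16), ∇J = (-2.52, -9) → (1.58, 0.16) − 0.04·(-2.52, -9) = (1.6808, 0.52)
Step 3: at (1.6808, 0.52), ∇J = (-2.8656, 0.4752) → (1.6808, 0.52) − 0.04·(-2.8656, 0.4752) = (1.795424, 0.500992)
Step 4: at (1.795424, 0.500992), ∇J = (-0.68832, -0.744768) → (1.795424, 0.500992) − 0.04·(-0.68832, -0.744768) = (1.8229568, 0.53078272)
v = 0.53078272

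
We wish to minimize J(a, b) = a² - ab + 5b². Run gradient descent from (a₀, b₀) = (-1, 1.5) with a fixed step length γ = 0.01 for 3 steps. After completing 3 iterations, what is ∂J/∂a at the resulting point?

∇J = (2a - b, -a + 10b)
(a₁, b₁) = (-1, 1.5) − 0.01·(-3.5, 16) = (-0.965, 1.34)
(a₂, b₂) = (-0.965, 1.34) − 0.01·(-3.27, 14.365) = (-0.9323, 1.19635)
(a₃, b₃) = (-0.9323, 1.19635) − 0.01·(-3.06095, 12.8958) = (-0.9016905, 1.067392)
∂J/∂a at (-0.9016905, 1.067392) = -2.870773

-2.870773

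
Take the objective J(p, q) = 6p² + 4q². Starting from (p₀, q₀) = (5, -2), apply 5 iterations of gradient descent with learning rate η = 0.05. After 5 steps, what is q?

∇J = (12p, 8q)
(p₁, q₁) = (5, -2) − 0.05·(60, -16) = (2, -1.2)
(p₂, q₂) = (2, -1.2) − 0.05·(24, -9.6) = (0.8, -0.72)
(p₃, q₃) = (0.8, -0.72) − 0.05·(9.6, -5.76) = (0.32, -0.432)
(p₄, q₄) = (0.32, -0.432) − 0.05·(3.84, -3.456) = (0.128, -0.2592)
(p₅, q₅) = (0.128, -0.2592) − 0.05·(1.536, -2.0736) = (0.0512, -0.15552)
q = -0.15552

-0.15552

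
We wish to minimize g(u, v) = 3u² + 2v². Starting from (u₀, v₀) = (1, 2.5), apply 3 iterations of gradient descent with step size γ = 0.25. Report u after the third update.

∇g = (6u, 4v)
Step 1: at (1, 2.5), ∇g = (6, 10) → (1, 2.5) − 0.25·(6, 10) = (-0.5, 0)
Step 2: at (-0.5, 0), ∇g = (-3, 0) → (-0.5, 0) − 0.25·(-3, 0) = (0.25, 0)
Step 3: at (0.25, 0), ∇g = (1.5, 0) → (0.25, 0) − 0.25·(1.5, 0) = (-0.125, 0)
u = -0.125

-0.125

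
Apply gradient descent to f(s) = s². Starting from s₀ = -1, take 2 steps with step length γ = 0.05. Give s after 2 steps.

-0.81

f′(s) = 2s
Step 1: f′(-1) = -2; s₁ = -1 − 0.05·(-2) = -0.9
Step 2: f′(-0.9) = -1.8; s₂ = -0.9 − 0.05·(-1.8) = -0.81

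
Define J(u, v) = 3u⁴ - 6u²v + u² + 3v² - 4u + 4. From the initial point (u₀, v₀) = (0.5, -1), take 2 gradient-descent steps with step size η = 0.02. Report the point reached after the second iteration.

∇J = (12u³ - 12uv + 2u - 4, -6u² + 6v)
(u₁, v₁) = (0.5, -1) − 0.02·(4.5, -7.5) = (0.41, -0.85)
(u₂, v₂) = (0.41, -0.85) − 0.02·(1.829052, -6.1086) = (0.37341896, -0.727828)

(0.37341896, -0.727828)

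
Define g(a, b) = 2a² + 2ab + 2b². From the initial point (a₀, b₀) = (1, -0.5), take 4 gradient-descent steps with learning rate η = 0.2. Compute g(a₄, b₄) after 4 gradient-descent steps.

0.01889664

∇g = (4a + 2b, 2a + 4b)
Step 1: at (1, -0.5), ∇g = (3, 0) → (1, -0.5) − 0.2·(3, 0) = (0.4, -0.5)
Step 2: at (0.4, -0.5), ∇g = (0.6, -1.2) → (0.4, -0.5) − 0.2·(0.6, -1.2) = (0.28, -0.26)
Step 3: at (0.28, -0.26), ∇g = (0.6, -0.48) → (0.28, -0.26) − 0.2·(0.6, -0.48) = (0.16, -0.164)
Step 4: at (0.16, -0.164), ∇g = (0.312, -0.336) → (0.16, -0.164) − 0.2·(0.312, -0.336) = (0.0976, -0.0968)
g(0.0976, -0.0968) = 0.01889664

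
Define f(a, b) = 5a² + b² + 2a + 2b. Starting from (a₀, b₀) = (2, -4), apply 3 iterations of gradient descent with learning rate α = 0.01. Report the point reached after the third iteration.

∇f = (10a + 2, 2b + 2)
(a₁, b₁) = (2, -4) − 0.01·(22, -6) = (1.78, -3.94)
(a₂, b₂) = (1.78, -3.94) − 0.01·(19.8, -5.88) = (1.582, -3.8812)
(a₃, b₃) = (1.582, -3.8812) − 0.01·(17.82, -5.7624) = (1.4038, -3.823576)

(1.4038, -3.823576)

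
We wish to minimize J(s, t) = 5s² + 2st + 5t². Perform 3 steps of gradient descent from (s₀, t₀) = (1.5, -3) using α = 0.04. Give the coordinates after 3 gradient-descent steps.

∇J = (10s + 2t, 2s + 10t)
(s₁, t₁) = (1.5, -3) − 0.04·(9, -27) = (1.14, -1.92)
(s₂, t₂) = (1.14, -1.92) − 0.04·(7.56, -16.92) = (0.8376, -1.2432)
(s₃, t₃) = (0.8376, -1.2432) − 0.04·(5.8896, -10.7568) = (0.602016, -0.812928)

(0.602016, -0.812928)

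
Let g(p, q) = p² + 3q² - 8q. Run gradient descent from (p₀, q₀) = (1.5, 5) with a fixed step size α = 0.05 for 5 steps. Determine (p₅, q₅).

(0.885735, 1.94959)

∇g = (2p, 6q - 8)
(p₁, q₁) = (1.5, 5) − 0.05·(3, 22) = (1.35, 3.9)
(p₂, q₂) = (1.35, 3.9) − 0.05·(2.7, 15.4) = (1.215, 3.13)
(p₃, q₃) = (1.215, 3.13) − 0.05·(2.43, 10.78) = (1.0935, 2.591)
(p₄, q₄) = (1.0935, 2.591) − 0.05·(2.187, 7.546) = (0.98415, 2.2137)
(p₅, q₅) = (0.98415, 2.2137) − 0.05·(1.9683, 5.2822) = (0.885735, 1.94959)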